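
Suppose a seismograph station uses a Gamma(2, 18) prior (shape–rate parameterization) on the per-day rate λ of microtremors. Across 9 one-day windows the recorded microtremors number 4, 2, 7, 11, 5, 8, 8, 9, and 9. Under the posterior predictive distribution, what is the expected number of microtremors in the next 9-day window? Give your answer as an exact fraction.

65/3

Total count: 4 + 2 + 7 + 11 + 5 + 8 + 8 + 9 + 9 = 63.
Total exposure: 9 days.
Gamma(α, β) with Poisson data over total exposure Σt gives posterior Gamma(α+Σx, β+Σt) = Gamma(65, 27).
Predictive mean over a 9-day window = T·E[λ|data] = 9·65/27 = 65/3.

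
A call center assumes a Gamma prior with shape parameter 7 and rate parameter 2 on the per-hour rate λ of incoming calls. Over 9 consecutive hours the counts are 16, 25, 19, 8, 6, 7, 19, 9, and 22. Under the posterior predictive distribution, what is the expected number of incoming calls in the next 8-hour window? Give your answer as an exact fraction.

1104/11

Total count: 16 + 25 + 19 + 8 + 6 + 7 + 19 + 9 + 22 = 131.
Total exposure: 9 hours.
The Gamma prior is conjugate for the Poisson rate, so λ | data ~ Gamma(7+131, 2+9) = Gamma(138, 11).
Predictive mean over an 8-hour window = T·E[λ|data] = 8·138/11 = 1104/11.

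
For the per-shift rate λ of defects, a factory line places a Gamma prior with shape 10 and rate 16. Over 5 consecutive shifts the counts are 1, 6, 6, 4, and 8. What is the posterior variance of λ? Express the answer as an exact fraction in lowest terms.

Total count: 1 + 6 + 6 + 4 + 8 = 25.
Total exposure: 5 shifts.
Posterior: α' = 10 + 25 = 35, β' = 16 + 5 = 21.
Posterior variance = α'/β'² = 35/441 = 5/63.

5/63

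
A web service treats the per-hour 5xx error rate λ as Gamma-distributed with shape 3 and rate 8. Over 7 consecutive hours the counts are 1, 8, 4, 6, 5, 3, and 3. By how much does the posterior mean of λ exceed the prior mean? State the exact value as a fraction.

Total count: 1 + 8 + 4 + 6 + 5 + 3 + 3 = 30.
Total exposure: 7 hours.
By Gamma–Poisson conjugacy, the posterior is Gamma(α + Σx, β + Σt) = Gamma(3 + 30, 8 + 7) = Gamma(33, 15).
Posterior mean = 33/15 = 11/5; prior mean = 3/8 = 3/8. Difference = 11/5 − 3/8 = 73/40.

73/40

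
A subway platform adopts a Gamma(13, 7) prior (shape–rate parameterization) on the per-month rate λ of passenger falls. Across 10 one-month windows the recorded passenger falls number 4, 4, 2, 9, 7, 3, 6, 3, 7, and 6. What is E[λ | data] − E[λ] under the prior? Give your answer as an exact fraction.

227/119

Total count: 4 + 4 + 2 + 9 + 7 + 3 + 6 + 3 + 7 + 6 = 51.
Total exposure: 10 months.
By Gamma–Poisson conjugacy, the posterior is Gamma(α + Σx, β + Σt) = Gamma(13 + 51, 7 + 10) = Gamma(64, 17).
Posterior mean = 64/17 = 64/17; prior mean = 13/7 = 13/7. Difference = 64/17 − 13/7 = 227/119.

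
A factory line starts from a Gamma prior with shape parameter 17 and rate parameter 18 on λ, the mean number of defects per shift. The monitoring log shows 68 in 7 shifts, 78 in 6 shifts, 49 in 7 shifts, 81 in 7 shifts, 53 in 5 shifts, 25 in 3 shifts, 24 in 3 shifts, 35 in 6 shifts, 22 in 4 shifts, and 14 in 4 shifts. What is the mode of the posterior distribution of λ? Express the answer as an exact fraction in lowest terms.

Total count: 68 + 78 + 49 + 81 + 53 + 25 + 24 + 35 + 22 + 14 = 449.
Total exposure: 7 + 6 + 7 + 7 + 5 + 3 + 3 + 6 + 4 + 4 = 52 shifts.
By Gamma–Poisson conjugacy, the posterior is Gamma(α + Σx, β + Σt) = Gamma(17 + 449, 18 + 52) = Gamma(466, 70).
Posterior mode = (α'−1)/β' = 465/70 = 93/14.

93/14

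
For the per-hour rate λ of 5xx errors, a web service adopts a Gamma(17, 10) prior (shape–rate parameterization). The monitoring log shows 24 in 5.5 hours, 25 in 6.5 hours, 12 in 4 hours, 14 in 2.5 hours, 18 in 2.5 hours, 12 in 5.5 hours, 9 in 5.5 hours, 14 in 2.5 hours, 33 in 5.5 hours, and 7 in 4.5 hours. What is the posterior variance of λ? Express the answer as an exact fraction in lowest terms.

Total count: 24 + 25 + 12 + 14 + 18 + 12 + 9 + 14 + 33 + 7 = 168.
Total exposure: 5.5 + 6.5 + 4 + 2.5 + 2.5 + 5.5 + 5.5 + 2.5 + 5.5 + 4.5 = 44.5 hours.
Gamma(α, β) with Poisson data over total exposure Σt gives posterior Gamma(α+Σx, β+Σt) = Gamma(185, 109/2).
Posterior variance = α'/β'² = 185/(11881/4) = 740/11881.

740/11881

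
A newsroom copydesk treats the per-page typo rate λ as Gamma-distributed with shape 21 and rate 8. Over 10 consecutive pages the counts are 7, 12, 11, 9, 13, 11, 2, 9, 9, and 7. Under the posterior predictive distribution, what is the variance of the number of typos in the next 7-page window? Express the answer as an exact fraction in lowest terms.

6475/108

Total count: 7 + 12 + 11 + 9 + 13 + 11 + 2 + 9 + 9 + 7 = 90.
Total exposure: 10 pages.
Conjugate update: add total count to the shape and total exposure to the rate, giving Gamma(111, 18).
The posterior predictive for a window of length T is Negative Binomial with variance T·α'·(β'+T)/β'² = 7·111·25/324 = 6475/108.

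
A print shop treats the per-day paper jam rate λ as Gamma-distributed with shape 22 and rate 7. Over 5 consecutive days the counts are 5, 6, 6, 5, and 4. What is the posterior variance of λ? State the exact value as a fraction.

1/3

Total count: 5 + 6 + 6 + 5 + 4 = 26.
Total exposure: 5 days.
Conjugate update: add total count to the shape and total exposure to the rate, giving Gamma(48, 12).
Posterior variance = α'/β'² = 48/144 = 1/3.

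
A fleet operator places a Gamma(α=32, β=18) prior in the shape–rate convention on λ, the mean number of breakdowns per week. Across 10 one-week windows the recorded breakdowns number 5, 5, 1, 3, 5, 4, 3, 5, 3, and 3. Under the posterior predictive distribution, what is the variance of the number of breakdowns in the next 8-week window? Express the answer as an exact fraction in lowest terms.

Total count: 5 + 5 + 1 + 3 + 5 + 4 + 3 + 5 + 3 + 3 = 37.
Total exposure: 10 weeks.
By Gamma–Poisson conjugacy, the posterior is Gamma(α + Σx, β + Σt) = Gamma(32 + 37, 18 + 10) = Gamma(69, 28).
The posterior predictive for a window of length T is Negative Binomial with variance T·α'·(β'+T)/β'² = 8·69·36/784 = 1242/49.

1242/49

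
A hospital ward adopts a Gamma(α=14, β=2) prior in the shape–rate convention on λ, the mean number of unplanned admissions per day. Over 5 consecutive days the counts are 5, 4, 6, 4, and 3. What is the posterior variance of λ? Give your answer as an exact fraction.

36/49

Total count: 5 + 4 + 6 + 4 + 3 = 22.
Total exposure: 5 days.
By Gamma–Poisson conjugacy, the posterior is Gamma(α + Σx, β + Σt) = Gamma(14 + 22, 2 + 5) = Gamma(36, 7).
Posterior variance = α'/β'² = 36/49.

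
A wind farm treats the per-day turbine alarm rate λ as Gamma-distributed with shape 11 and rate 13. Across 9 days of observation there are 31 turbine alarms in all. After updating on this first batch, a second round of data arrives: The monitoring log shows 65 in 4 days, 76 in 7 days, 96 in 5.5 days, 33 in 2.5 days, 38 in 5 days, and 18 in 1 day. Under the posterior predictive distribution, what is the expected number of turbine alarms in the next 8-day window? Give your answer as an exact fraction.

Total count 31 over total exposure 9 days.
After the first batch: Gamma(11 + 31, 13 + 9) = Gamma(42, 22).
Total count: 65 + 76 + 96 + 33 + 38 + 18 = 326.
Total exposure: 4 + 7 + 5.5 + 2.5 + 5 + 1 = 25 days.
After the second batch: Gamma(42 + 326, 22 + 25) = Gamma(368, 47).
Predictive mean over an 8-day window = T·E[λ|data] = 8·368/47 = 2944/47.

2944/47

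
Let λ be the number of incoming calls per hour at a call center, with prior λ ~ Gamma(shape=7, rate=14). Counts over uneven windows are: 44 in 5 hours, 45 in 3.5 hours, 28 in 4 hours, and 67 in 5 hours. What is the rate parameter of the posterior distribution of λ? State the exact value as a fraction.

63/2

Total count: 44 + 45 + 28 + 67 = 184.
Total exposure: 5 + 3.5 + 4 + 5 = 17.5 hours.
Posterior: α' = 7 + 184 = 191, β' = 14 + 17.5 = 63/2.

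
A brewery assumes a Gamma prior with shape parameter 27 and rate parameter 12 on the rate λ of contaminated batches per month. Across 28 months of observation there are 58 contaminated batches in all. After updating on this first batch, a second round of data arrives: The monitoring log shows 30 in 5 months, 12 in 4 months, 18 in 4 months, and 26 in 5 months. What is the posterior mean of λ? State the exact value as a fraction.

Total count 58 over total exposure 28 months.
After the first batch: Gamma(27 + 58, 12 + 28) = Gamma(85, 40).
Total count: 30 + 12 + 18 + 26 = 86.
Total exposure: 5 + 4 + 4 + 5 = 18 months.
After the second batch: Gamma(85 + 86, 40 + 18) = Gamma(171, 58).
Posterior mean = α'/β' = 171/58.

171/58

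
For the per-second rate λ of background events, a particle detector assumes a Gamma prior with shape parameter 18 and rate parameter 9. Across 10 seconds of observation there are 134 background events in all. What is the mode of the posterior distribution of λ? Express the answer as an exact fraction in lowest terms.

151/19

Total count 134 over total exposure 10 seconds.
Gamma(α, β) with Poisson data over total exposure Σt gives posterior Gamma(α+Σx, β+Σt) = Gamma(152, 19).
Posterior mode = (α'−1)/β' = 151/19.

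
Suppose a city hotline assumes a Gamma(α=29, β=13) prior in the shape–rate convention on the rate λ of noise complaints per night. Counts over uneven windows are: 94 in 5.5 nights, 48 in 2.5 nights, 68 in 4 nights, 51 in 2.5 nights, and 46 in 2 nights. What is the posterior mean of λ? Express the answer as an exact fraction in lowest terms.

Total count: 94 + 48 + 68 + 51 + 46 = 307.
Total exposure: 5.5 + 2.5 + 4 + 2.5 + 2 = 16.5 nights.
The Gamma prior is conjugate for the Poisson rate, so λ | data ~ Gamma(29+307, 13+16.5) = Gamma(336, 59/2).
Posterior mean = α'/β' = 336/(59/2) = 672/59.

672/59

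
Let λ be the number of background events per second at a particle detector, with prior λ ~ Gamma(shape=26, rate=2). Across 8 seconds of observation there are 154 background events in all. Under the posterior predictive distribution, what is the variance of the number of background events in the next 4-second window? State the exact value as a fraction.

Total count 154 over total exposure 8 seconds.
Gamma(α, β) with Poisson data over total exposure Σt gives posterior Gamma(α+Σx, β+Σt) = Gamma(180, 10).
The posterior predictive for a window of length T is Negative Binomial with variance T·α'·(β'+T)/β'² = 4·180·14/100 = 504/5.

504/5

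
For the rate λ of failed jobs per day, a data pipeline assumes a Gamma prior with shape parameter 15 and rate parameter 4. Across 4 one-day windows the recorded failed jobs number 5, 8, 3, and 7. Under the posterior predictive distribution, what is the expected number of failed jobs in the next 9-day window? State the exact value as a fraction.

Total count: 5 + 8 + 3 + 7 = 23.
Total exposure: 4 days.
Gamma(α, β) with Poisson data over total exposure Σt gives posterior Gamma(α+Σx, β+Σt) = Gamma(38, 8).
Predictive mean over a 9-day window = T·E[λ|data] = 9·38/8 = 171/4.

171/4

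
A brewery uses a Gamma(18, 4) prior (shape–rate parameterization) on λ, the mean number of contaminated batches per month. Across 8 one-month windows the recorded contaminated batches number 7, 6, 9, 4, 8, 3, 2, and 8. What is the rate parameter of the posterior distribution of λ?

12

Total count: 7 + 6 + 9 + 4 + 8 + 3 + 2 + 8 = 47.
Total exposure: 8 months.
By Gamma–Poisson conjugacy, the posterior is Gamma(α + Σx, β + Σt) = Gamma(18 + 47, 4 + 8) = Gamma(65, 12).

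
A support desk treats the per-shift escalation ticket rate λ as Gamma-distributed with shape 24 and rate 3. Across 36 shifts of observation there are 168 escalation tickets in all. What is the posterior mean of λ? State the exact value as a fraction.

Total count 168 over total exposure 36 shifts.
Conjugate update: add total count to the shape and total exposure to the rate, giving Gamma(192, 39).
Posterior mean = α'/β' = 192/39 = 64/13.

64/13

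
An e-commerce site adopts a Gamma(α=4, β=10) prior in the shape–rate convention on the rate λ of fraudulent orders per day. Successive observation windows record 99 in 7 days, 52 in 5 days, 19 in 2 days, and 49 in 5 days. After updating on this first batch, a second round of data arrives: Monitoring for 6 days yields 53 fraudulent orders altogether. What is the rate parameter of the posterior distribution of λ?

Total count: 99 + 52 + 19 + 49 = 219.
Total exposure: 7 + 5 + 2 + 5 = 19 days.
After the first batch: Gamma(4 + 219, 10 + 19) = Gamma(223, 29).
Total count 53 over total exposure 6 days.
After the second batch: Gamma(223 + 53, 29 + 6) = Gamma(276, 35).

35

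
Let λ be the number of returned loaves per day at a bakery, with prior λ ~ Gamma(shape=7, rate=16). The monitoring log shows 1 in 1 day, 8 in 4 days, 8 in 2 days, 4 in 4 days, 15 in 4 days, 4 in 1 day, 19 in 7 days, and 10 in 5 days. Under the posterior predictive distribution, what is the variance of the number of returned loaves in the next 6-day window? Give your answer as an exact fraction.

Total count: 1 + 8 + 8 + 4 + 15 + 4 + 19 + 10 = 69.
Total exposure: 1 + 4 + 2 + 4 + 4 + 1 + 7 + 5 = 28 days.
The Gamma prior is conjugate for the Poisson rate, so λ | data ~ Gamma(7+69, 16+28) = Gamma(76, 44).
The posterior predictive for a window of length T is Negative Binomial with variance T·α'·(β'+T)/β'² = 6·76·50/1936 = 1425/121.

1425/121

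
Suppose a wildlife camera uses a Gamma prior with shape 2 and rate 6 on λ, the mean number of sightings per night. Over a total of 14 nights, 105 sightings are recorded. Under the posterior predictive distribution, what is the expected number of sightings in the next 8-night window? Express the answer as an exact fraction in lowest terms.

214/5

Total count 105 over total exposure 14 nights.
Gamma(α, β) with Poisson data over total exposure Σt gives posterior Gamma(α+Σx, β+Σt) = Gamma(107, 20).
Predictive mean over an 8-night window = T·E[λ|data] = 8·107/20 = 214/5.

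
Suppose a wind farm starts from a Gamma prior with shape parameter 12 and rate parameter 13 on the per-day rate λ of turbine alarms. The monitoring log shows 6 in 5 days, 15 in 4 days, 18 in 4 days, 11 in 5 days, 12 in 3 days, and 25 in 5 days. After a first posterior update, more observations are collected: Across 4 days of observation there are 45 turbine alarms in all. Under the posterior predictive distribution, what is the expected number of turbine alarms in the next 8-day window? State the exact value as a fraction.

1152/43

Total count: 6 + 15 + 18 + 11 + 12 + 25 = 87.
Total exposure: 5 + 4 + 4 + 5 + 3 + 5 = 26 days.
After the first batch: Gamma(12 + 87, 13 + 26) = Gamma(99, 39).
Total count 45 over total exposure 4 days.
After the second batch: Gamma(99 + 45, 39 + 4) = Gamma(144, 43).
Predictive mean over an 8-day window = T·E[λ|data] = 8·144/43 = 1152/43.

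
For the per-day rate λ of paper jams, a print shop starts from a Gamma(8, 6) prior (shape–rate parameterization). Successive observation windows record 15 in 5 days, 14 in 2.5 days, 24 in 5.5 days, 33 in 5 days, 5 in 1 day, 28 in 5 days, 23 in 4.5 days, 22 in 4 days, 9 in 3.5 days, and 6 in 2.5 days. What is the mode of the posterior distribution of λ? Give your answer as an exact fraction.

372/89

Total count: 15 + 14 + 24 + 33 + 5 + 28 + 23 + 22 + 9 + 6 = 179.
Total exposure: 5 + 2.5 + 5.5 + 5 + 1 + 5 + 4.5 + 4 + 3.5 + 2.5 = 38.5 days.
By Gamma–Poisson conjugacy, the posterior is Gamma(α + Σx, β + Σt) = Gamma(8 + 179, 6 + 38.5) = Gamma(187, 89/2).
Posterior mode = (α'−1)/β' = 186/(89/2) = 372/89.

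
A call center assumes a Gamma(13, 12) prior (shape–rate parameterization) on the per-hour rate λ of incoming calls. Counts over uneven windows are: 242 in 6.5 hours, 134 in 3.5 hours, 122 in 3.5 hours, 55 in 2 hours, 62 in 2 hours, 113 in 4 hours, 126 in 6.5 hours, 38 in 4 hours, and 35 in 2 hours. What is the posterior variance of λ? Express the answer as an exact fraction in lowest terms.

Total count: 242 + 134 + 122 + 55 + 62 + 113 + 126 + 38 + 35 = 927.
Total exposure: 6.5 + 3.5 + 3.5 + 2 + 2 + 4 + 6.5 + 4 + 2 = 34 hours.
Conjugate update: add total count to the shape and total exposure to the rate, giving Gamma(940, 46).
Posterior variance = α'/β'² = 940/2116 = 235/529.

235/529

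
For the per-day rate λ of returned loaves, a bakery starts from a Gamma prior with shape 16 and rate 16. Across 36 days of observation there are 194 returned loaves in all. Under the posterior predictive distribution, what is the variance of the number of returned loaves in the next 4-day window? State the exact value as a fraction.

Total count 194 over total exposure 36 days.
Gamma(α, β) with Poisson data over total exposure Σt gives posterior Gamma(α+Σx, β+Σt) = Gamma(210, 52).
The posterior predictive for a window of length T is Negative Binomial with variance T·α'·(β'+T)/β'² = 4·210·56/2704 = 2940/169.

2940/169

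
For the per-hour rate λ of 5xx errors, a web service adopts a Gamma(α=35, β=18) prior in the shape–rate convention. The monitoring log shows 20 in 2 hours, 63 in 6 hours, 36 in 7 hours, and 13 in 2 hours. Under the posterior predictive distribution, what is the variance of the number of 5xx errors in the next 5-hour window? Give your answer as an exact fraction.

1336/49

Total count: 20 + 63 + 36 + 13 = 132.
Total exposure: 2 + 6 + 7 + 2 = 17 hours.
By Gamma–Poisson conjugacy, the posterior is Gamma(α + Σx, β + Σt) = Gamma(35 + 132, 18 + 17) = Gamma(167, 35).
The posterior predictive for a window of length T is Negative Binomial with variance T·α'·(β'+T)/β'² = 5·167·40/1225 = 1336/49.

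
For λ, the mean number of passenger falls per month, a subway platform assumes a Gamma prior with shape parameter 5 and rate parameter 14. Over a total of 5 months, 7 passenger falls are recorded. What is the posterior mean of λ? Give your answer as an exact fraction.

12/19

Total count 7 over total exposure 5 months.
The Gamma prior is conjugate for the Poisson rate, so λ | data ~ Gamma(5+7, 14+5) = Gamma(12, 19).
Posterior mean = α'/β' = 12/19.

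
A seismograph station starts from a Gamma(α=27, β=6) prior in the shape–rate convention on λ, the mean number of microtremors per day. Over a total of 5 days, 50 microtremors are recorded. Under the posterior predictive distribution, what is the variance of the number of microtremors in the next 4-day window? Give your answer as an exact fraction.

420/11

Total count 50 over total exposure 5 days.
Posterior: α' = 27 + 50 = 77, β' = 6 + 5 = 11.
The posterior predictive for a window of length T is Negative Binomial with variance T·α'·(β'+T)/β'² = 4·77·15/121 = 420/11.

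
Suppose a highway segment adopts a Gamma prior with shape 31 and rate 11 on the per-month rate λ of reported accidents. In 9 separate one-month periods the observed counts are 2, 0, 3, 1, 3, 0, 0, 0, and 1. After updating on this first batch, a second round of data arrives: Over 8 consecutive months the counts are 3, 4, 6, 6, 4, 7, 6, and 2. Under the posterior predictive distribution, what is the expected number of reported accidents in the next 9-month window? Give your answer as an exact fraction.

Total count: 2 + 0 + 3 + 1 + 3 + 0 + 0 + 0 + 1 = 10.
Total exposure: 9 months.
After the first batch: Gamma(31 + 10, 11 + 9) = Gamma(41, 20).
Total count: 3 + 4 + 6 + 6 + 4 + 7 + 6 + 2 = 38.
Total exposure: 8 months.
After the second batch: Gamma(41 + 38, 20 + 8) = Gamma(79, 28).
Predictive mean over a 9-month window = T·E[λ|data] = 9·79/28 = 711/28.

711/28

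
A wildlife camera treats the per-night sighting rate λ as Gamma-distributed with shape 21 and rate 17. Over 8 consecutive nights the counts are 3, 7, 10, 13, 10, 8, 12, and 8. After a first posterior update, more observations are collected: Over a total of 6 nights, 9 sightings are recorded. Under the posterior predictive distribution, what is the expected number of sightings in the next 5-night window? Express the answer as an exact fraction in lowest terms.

505/31

Total count: 3 + 7 + 10 + 13 + 10 + 8 + 12 + 8 = 71.
Total exposure: 8 nights.
After the first batch: Gamma(21 + 71, 17 + 8) = Gamma(92, 25).
Total count 9 over total exposure 6 nights.
After the second batch: Gamma(92 + 9, 25 + 6) = Gamma(101, 31).
Predictive mean over a 5-night window = T·E[λ|data] = 5·101/31 = 505/31.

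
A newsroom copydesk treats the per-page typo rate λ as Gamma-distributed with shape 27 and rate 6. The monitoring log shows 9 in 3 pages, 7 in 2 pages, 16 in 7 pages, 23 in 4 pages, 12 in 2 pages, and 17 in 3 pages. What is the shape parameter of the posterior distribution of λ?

111

Total count: 9 + 7 + 16 + 23 + 12 + 17 = 84.
Total exposure: 3 + 2 + 7 + 4 + 2 + 3 = 21 pages.
Posterior: α' = 27 + 84 = 111, β' = 6 + 21 = 27.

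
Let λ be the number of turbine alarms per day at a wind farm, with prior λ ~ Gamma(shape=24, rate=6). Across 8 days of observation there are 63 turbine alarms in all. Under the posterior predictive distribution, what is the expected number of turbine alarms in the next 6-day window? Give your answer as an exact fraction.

261/7

Total count 63 over total exposure 8 days.
The Gamma prior is conjugate for the Poisson rate, so λ | data ~ Gamma(24+63, 6+8) = Gamma(87, 14).
Predictive mean over a 6-day window = T·E[λ|data] = 6·87/14 = 261/7.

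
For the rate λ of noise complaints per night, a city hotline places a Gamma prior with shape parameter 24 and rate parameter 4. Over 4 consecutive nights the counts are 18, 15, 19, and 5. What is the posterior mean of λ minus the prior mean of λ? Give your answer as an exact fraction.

33/8

Total count: 18 + 15 + 19 + 5 = 57.
Total exposure: 4 nights.
Conjugate update: add total count to the shape and total exposure to the rate, giving Gamma(81, 8).
Posterior mean = 81/8 = 81/8; prior mean = 24/4 = 6. Difference = 81/8 − 6 = 33/8.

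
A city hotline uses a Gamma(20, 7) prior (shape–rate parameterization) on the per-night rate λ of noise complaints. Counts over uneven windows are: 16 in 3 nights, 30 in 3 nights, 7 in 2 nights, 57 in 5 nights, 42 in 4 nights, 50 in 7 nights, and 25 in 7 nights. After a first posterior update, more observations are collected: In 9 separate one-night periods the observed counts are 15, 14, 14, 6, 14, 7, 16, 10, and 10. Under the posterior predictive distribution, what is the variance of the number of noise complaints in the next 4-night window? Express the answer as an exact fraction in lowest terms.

72012/2209

Total count: 16 + 30 + 7 + 57 + 42 + 50 + 25 = 227.
Total exposure: 3 + 3 + 2 + 5 + 4 + 7 + 7 = 31 nights.
After the first batch: Gamma(20 + 227, 7 + 31) = Gamma(247, 38).
Total count: 15 + 14 + 14 + 6 + 14 + 7 + 16 + 10 + 10 = 106.
Total exposure: 9 nights.
After the second batch: Gamma(247 + 106, 38 + 9) = Gamma(353, 47).
The posterior predictive for a window of length T is Negative Binomial with variance T·α'·(β'+T)/β'² = 4·353·51/2209 = 72012/2209.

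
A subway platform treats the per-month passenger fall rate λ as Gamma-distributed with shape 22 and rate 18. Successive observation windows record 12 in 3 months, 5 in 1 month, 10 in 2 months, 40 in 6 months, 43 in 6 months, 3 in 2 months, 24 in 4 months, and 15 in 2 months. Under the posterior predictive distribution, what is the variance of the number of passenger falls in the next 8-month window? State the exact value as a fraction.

4524/121

Total count: 12 + 5 + 10 + 40 + 43 + 3 + 24 + 15 = 152.
Total exposure: 3 + 1 + 2 + 6 + 6 + 2 + 4 + 2 = 26 months.
Posterior: α' = 22 + 152 = 174, β' = 18 + 26 = 44.
The posterior predictive for a window of length T is Negative Binomial with variance T·α'·(β'+T)/β'² = 8·174·52/1936 = 4524/121.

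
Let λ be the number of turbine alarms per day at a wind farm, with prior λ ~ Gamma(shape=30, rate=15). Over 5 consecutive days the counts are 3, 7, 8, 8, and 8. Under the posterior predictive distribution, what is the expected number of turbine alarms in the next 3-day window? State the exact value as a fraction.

Total count: 3 + 7 + 8 + 8 + 8 = 34.
Total exposure: 5 days.
Gamma(α, β) with Poisson data over total exposure Σt gives posterior Gamma(α+Σx, β+Σt) = Gamma(64, 20).
Predictive mean over a 3-day window = T·E[λ|data] = 3·64/20 = 48/5.

48/5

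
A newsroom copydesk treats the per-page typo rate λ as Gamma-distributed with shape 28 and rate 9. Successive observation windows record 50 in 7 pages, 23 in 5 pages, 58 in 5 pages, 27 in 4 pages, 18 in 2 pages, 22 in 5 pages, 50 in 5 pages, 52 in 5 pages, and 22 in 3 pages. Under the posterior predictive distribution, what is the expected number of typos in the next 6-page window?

42

Total count: 50 + 23 + 58 + 27 + 18 + 22 + 50 + 52 + 22 = 322.
Total exposure: 7 + 5 + 5 + 4 + 2 + 5 + 5 + 5 + 3 = 41 pages.
Posterior: α' = 28 + 322 = 350, β' = 9 + 41 = 50.
Predictive mean over a 6-page window = T·E[λ|data] = 6·350/50 = 42.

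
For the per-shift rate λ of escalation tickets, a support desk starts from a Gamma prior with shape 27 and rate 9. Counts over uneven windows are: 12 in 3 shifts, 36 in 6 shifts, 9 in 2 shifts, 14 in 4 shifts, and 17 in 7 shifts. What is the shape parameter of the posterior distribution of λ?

115

Total count: 12 + 36 + 9 + 14 + 17 = 88.
Total exposure: 3 + 6 + 2 + 4 + 7 = 22 shifts.
By Gamma–Poisson conjugacy, the posterior is Gamma(α + Σx, β + Σt) = Gamma(27 + 88, 9 + 22) = Gamma(115, 31).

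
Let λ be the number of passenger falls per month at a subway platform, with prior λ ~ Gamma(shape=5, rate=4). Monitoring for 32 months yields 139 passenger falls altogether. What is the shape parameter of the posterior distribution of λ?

144

Total count 139 over total exposure 32 months.
Gamma(α, β) with Poisson data over total exposure Σt gives posterior Gamma(α+Σx, β+Σt) = Gamma(144, 36).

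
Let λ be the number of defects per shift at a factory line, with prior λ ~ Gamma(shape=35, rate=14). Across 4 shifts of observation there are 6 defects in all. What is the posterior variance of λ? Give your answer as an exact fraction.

Total count 6 over total exposure 4 shifts.
Posterior: α' = 35 + 6 = 41, β' = 14 + 4 = 18.
Posterior variance = α'/β'² = 41/324.

41/324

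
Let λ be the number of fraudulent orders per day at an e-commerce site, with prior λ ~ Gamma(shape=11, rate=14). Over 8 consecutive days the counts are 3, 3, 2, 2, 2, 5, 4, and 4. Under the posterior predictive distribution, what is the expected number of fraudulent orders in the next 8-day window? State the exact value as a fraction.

144/11

Total count: 3 + 3 + 2 + 2 + 2 + 5 + 4 + 4 = 25.
Total exposure: 8 days.
The Gamma prior is conjugate for the Poisson rate, so λ | data ~ Gamma(11+25, 14+8) = Gamma(36, 22).
Predictive mean over an 8-day window = T·E[λ|data] = 8·36/22 = 144/11.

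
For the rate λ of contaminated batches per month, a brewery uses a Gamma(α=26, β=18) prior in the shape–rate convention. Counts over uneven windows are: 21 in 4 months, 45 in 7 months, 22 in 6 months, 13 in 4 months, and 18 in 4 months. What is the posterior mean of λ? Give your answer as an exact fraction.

145/43

Total count: 21 + 45 + 22 + 13 + 18 = 119.
Total exposure: 4 + 7 + 6 + 4 + 4 = 25 months.
Gamma(α, β) with Poisson data over total exposure Σt gives posterior Gamma(α+Σx, β+Σt) = Gamma(145, 43).
Posterior mean = α'/β' = 145/43.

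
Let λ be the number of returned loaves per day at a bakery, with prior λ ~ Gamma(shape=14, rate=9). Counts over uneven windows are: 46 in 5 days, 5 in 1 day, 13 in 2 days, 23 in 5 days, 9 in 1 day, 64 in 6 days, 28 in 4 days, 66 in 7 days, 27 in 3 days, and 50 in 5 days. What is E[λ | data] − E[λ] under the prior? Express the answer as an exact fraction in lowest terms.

811/144

Total count: 46 + 5 + 13 + 23 + 9 + 64 + 28 + 66 + 27 + 50 = 331.
Total exposure: 5 + 1 + 2 + 5 + 1 + 6 + 4 + 7 + 3 + 5 = 39 days.
The Gamma prior is conjugate for the Poisson rate, so λ | data ~ Gamma(14+331, 9+39) = Gamma(345, 48).
Posterior mean = 345/48 = 115/16; prior mean = 14/9 = 14/9. Difference = 115/16 − 14/9 = 811/144.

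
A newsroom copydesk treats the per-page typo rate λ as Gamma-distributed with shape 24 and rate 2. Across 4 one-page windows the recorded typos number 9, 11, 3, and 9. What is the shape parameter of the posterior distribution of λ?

Total count: 9 + 11 + 3 + 9 = 32.
Total exposure: 4 pages.
Posterior: α' = 24 + 32 = 56, β' = 2 + 4 = 6.

56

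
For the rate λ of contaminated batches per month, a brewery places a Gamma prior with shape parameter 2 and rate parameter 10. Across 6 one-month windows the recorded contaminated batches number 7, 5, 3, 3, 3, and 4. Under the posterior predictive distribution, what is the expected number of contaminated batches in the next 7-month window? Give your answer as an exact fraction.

Total count: 7 + 5 + 3 + 3 + 3 + 4 = 25.
Total exposure: 6 months.
Posterior: α' = 2 + 25 = 27, β' = 10 + 6 = 16.
Predictive mean over a 7-month window = T·E[λ|data] = 7·27/16 = 189/16.

189/16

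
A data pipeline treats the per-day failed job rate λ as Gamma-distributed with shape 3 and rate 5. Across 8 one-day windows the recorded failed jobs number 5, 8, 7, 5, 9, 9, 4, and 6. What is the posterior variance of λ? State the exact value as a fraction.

Total count: 5 + 8 + 7 + 5 + 9 + 9 + 4 + 6 = 53.
Total exposure: 8 days.
Posterior: α' = 3 + 53 = 56, β' = 5 + 8 = 13.
Posterior variance = α'/β'² = 56/169.

56/169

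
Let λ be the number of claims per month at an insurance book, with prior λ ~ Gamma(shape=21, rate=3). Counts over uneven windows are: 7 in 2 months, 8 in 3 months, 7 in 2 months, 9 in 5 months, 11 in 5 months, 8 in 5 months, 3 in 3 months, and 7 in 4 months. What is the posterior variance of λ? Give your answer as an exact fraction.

81/1024

Total count: 7 + 8 + 7 + 9 + 11 + 8 + 3 + 7 = 60.
Total exposure: 2 + 3 + 2 + 5 + 5 + 5 + 3 + 4 = 29 months.
Conjugate update: add total count to the shape and total exposure to the rate, giving Gamma(81, 32).
Posterior variance = α'/β'² = 81/1024.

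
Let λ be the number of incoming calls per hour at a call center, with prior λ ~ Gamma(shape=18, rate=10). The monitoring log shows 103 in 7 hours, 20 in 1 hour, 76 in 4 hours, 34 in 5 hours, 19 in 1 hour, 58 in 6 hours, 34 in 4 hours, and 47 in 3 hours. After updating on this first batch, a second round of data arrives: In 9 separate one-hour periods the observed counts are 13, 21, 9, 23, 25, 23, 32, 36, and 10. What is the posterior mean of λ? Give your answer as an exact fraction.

601/50

Total count: 103 + 20 + 76 + 34 + 19 + 58 + 34 + 47 = 391.
Total exposure: 7 + 1 + 4 + 5 + 1 + 6 + 4 + 3 = 31 hours.
After the first batch: Gamma(18 + 391, 10 + 31) = Gamma(409, 41).
Total count: 13 + 21 + 9 + 23 + 25 + 23 + 32 + 36 + 10 = 192.
Total exposure: 9 hours.
After the second batch: Gamma(409 + 192, 41 + 9) = Gamma(601, 50).
Posterior mean = α'/β' = 601/50.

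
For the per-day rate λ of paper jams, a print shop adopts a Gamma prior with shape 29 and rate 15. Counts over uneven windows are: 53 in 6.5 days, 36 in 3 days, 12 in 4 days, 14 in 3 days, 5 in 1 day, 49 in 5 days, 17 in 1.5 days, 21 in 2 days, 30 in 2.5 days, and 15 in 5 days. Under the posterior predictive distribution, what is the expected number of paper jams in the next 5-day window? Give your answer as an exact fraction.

Total count: 53 + 36 + 12 + 14 + 5 + 49 + 17 + 21 + 30 + 15 = 252.
Total exposure: 6.5 + 3 + 4 + 3 + 1 + 5 + 1.5 + 2 + 2.5 + 5 = 33.5 days.
Gamma(α, β) with Poisson data over total exposure Σt gives posterior Gamma(α+Σx, β+Σt) = Gamma(281, 97/2).
Predictive mean over a 5-day window = T·E[λ|data] = 5·281/(97/2) = 2810/97.

2810/97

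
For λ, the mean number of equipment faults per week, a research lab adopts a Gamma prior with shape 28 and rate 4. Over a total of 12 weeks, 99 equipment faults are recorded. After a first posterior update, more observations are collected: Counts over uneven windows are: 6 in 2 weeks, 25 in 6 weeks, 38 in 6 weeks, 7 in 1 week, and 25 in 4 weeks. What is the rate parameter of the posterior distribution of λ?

Total count 99 over total exposure 12 weeks.
After the first batch: Gamma(28 + 99, 4 + 12) = Gamma(127, 16).
Total count: 6 + 25 + 38 + 7 + 25 = 101.
Total exposure: 2 + 6 + 6 + 1 + 4 = 19 weeks.
After the second batch: Gamma(127 + 101, 16 + 19) = Gamma(228, 35).

35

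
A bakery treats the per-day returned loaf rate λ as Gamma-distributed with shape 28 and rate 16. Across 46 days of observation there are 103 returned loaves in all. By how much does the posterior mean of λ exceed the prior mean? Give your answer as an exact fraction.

Total count 103 over total exposure 46 days.
Conjugate update: add total count to the shape and total exposure to the rate, giving Gamma(131, 62).
Posterior mean = 131/62 = 131/62; prior mean = 28/16 = 7/4. Difference = 131/62 − 7/4 = 45/124.

45/124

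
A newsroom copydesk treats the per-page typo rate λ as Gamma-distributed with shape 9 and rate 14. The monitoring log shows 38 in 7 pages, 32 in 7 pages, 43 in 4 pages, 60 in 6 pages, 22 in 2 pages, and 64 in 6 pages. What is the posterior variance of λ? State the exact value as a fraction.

Total count: 38 + 32 + 43 + 60 + 22 + 64 = 259.
Total exposure: 7 + 7 + 4 + 6 + 2 + 6 = 32 pages.
Posterior: α' = 9 + 259 = 268, β' = 14 + 32 = 46.
Posterior variance = α'/β'² = 268/2116 = 67/529.

67/529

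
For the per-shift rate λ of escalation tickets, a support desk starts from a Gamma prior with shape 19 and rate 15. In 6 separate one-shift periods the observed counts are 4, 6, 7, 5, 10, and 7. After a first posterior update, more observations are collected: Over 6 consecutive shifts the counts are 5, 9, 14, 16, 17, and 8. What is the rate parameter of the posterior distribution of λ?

Total count: 4 + 6 + 7 + 5 + 10 + 7 = 39.
Total exposure: 6 shifts.
After the first batch: Gamma(19 + 39, 15 + 6) = Gamma(58, 21).
Total count: 5 + 9 + 14 + 16 + 17 + 8 = 69.
Total exposure: 6 shifts.
After the second batch: Gamma(58 + 69, 21 + 6) = Gamma(127, 27).

27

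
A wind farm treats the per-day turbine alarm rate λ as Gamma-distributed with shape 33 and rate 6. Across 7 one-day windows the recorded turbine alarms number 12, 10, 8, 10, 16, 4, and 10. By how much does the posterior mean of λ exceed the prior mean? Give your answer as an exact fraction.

Total count: 12 + 10 + 8 + 10 + 16 + 4 + 10 = 70.
Total exposure: 7 days.
By Gamma–Poisson conjugacy, the posterior is Gamma(α + Σx, β + Σt) = Gamma(33 + 70, 6 + 7) = Gamma(103, 13).
Posterior mean = 103/13 = 103/13; prior mean = 33/6 = 11/2. Difference = 103/13 − 11/2 = 63/26.

63/26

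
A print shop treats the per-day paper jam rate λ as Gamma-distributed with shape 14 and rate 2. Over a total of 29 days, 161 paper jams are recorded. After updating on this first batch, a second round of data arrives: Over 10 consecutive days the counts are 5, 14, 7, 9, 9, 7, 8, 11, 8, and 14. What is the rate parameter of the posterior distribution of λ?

41

Total count 161 over total exposure 29 days.
After the first batch: Gamma(14 + 161, 2 + 29) = Gamma(175, 31).
Total count: 5 + 14 + 7 + 9 + 9 + 7 + 8 + 11 + 8 + 14 = 92.
Total exposure: 10 days.
After the second batch: Gamma(175 + 92, 31 + 10) = Gamma(267, 41).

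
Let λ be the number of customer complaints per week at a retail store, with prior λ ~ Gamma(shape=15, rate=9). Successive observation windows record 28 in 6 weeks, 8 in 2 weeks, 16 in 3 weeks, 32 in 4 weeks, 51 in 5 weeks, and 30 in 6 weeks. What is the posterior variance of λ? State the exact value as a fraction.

Total count: 28 + 8 + 16 + 32 + 51 + 30 = 165.
Total exposure: 6 + 2 + 3 + 4 + 5 + 6 = 26 weeks.
Conjugate update: add total count to the shape and total exposure to the rate, giving Gamma(180, 35).
Posterior variance = α'/β'² = 180/1225 = 36/245.

36/245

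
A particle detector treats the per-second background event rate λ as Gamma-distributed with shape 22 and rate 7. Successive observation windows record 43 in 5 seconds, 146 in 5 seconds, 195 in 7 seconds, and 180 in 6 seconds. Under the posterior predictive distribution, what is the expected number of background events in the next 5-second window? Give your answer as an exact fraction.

293/3

Total count: 43 + 146 + 195 + 180 = 564.
Total exposure: 5 + 5 + 7 + 6 = 23 seconds.
The Gamma prior is conjugate for the Poisson rate, so λ | data ~ Gamma(22+564, 7+23) = Gamma(586, 30).
Predictive mean over a 5-second window = T·E[λ|data] = 5·586/30 = 293/3.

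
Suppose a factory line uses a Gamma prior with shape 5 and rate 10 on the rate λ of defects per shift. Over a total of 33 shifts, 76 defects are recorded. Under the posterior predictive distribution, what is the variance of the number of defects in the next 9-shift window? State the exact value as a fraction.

Total count 76 over total exposure 33 shifts.
Gamma(α, β) with Poisson data over total exposure Σt gives posterior Gamma(α+Σx, β+Σt) = Gamma(81, 43).
The posterior predictive for a window of length T is Negative Binomial with variance T·α'·(β'+T)/β'² = 9·81·52/1849 = 37908/1849.

37908/1849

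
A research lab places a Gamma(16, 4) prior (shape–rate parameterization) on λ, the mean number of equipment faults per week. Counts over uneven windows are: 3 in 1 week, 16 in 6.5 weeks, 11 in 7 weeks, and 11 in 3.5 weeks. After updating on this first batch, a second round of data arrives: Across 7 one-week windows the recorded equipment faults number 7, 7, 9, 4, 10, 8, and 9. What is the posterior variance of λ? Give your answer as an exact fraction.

Total count: 3 + 16 + 11 + 11 = 41.
Total exposure: 1 + 6.5 + 7 + 3.5 = 18 weeks.
After the first batch: Gamma(16 + 41, 4 + 18) = Gamma(57, 22).
Total count: 7 + 7 + 9 + 4 + 10 + 8 + 9 = 54.
Total exposure: 7 weeks.
After the second batch: Gamma(57 + 54, 22 + 7) = Gamma(111, 29).
Posterior variance = α'/β'² = 111/841.

111/841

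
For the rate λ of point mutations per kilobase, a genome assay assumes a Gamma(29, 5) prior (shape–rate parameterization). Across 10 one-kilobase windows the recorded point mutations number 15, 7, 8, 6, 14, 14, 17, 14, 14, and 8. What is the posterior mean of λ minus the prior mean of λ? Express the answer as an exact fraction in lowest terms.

59/15

Total count: 15 + 7 + 8 + 6 + 14 + 14 + 17 + 14 + 14 + 8 = 117.
Total exposure: 10 kilobases.
Posterior: α' = 29 + 117 = 146, β' = 5 + 10 = 15.
Posterior mean = 146/15 = 146/15; prior mean = 29/5 = 29/5. Difference = 146/15 − 29/5 = 59/15.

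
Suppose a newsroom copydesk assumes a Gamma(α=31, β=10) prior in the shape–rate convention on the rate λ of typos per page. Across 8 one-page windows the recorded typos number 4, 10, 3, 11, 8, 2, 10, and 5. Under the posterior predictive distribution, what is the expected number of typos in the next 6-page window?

Total count: 4 + 10 + 3 + 11 + 8 + 2 + 10 + 5 = 53.
Total exposure: 8 pages.
Conjugate update: add total count to the shape and total exposure to the rate, giving Gamma(84, 18).
Predictive mean over a 6-page window = T·E[λ|data] = 6·84/18 = 28.

28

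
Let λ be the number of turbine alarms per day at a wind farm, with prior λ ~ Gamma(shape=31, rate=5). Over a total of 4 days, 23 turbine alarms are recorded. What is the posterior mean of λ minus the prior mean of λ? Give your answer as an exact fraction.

Total count 23 over total exposure 4 days.
Conjugate update: add total count to the shape and total exposure to the rate, giving Gamma(54, 9).
Posterior mean = 54/9 = 6; prior mean = 31/5 = 31/5. Difference = 6 − 31/5 = -1/5.

-1/5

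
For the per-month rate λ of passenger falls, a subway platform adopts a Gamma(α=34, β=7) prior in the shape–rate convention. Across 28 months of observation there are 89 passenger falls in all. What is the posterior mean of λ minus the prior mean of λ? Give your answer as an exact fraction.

-47/35

Total count 89 over total exposure 28 months.
Gamma(α, β) with Poisson data over total exposure Σt gives posterior Gamma(α+Σx, β+Σt) = Gamma(123, 35).
Posterior mean = 123/35 = 123/35; prior mean = 34/7 = 34/7. Difference = 123/35 − 34/7 = -47/35.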